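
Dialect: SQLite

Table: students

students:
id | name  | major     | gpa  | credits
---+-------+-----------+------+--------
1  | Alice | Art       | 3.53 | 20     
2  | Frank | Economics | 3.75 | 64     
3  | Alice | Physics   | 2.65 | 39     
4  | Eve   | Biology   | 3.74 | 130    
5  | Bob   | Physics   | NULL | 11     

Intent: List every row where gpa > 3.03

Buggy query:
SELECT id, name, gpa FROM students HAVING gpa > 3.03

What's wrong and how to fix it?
Bug: HAVING filters the output of aggregation, but this query has no GROUP BY and no aggregate functions, so SQLite rejects it (HAVING clause on a non-aggregate query); the condition here is per row

Fix: Replace HAVING with WHERE since the condition applies to individual rows

Corrected query:
SELECT id, name, gpa FROM students WHERE gpa > 3.03

Result:
id | name  | gpa 
---+-------+-----
1  | Alice | 3.53
2  | Frank | 3.75
4  | Eve   | 3.74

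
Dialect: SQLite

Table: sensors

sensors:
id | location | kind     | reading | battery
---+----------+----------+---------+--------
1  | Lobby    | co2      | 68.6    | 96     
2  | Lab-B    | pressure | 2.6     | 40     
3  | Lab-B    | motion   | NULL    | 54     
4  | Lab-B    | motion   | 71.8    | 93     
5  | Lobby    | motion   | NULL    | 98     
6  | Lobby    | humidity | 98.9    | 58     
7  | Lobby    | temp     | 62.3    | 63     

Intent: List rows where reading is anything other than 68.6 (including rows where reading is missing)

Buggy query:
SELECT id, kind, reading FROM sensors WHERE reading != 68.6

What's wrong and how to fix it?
Bug: Inequality against NULL is unknown, not true; rows with NULL are dropped

Fix: Handle NULL separately with IS NULL alongside the inequality

Corrected query:
SELECT id, kind, reading FROM sensors WHERE reading != 68.6 OR reading IS NULL

Result:
id | kind     | reading
---+----------+--------
2  | pressure | 2.6    
3  | motion   | NULL   
4  | motion   | 71.8   
5  | motion   | NULL   
6  | humidity | 98.9   
7  | temp     | 62.3   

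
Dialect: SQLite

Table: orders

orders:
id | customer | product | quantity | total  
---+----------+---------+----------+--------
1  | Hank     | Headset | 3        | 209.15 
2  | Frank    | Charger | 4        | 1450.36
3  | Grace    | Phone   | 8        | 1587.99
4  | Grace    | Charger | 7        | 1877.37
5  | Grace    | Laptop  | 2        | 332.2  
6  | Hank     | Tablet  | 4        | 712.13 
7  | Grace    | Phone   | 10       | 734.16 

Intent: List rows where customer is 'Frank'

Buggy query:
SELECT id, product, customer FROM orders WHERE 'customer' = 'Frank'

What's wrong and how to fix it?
Bug: Single quotes denote string literals in SQL; the column name is being compared as a constant string

Fix: Reference the column as customer without single quotes

Corrected query:
SELECT id, product, customer FROM orders WHERE customer = 'Frank'

Result:
id | product | customer
---+---------+---------
2  | Charger | Frank   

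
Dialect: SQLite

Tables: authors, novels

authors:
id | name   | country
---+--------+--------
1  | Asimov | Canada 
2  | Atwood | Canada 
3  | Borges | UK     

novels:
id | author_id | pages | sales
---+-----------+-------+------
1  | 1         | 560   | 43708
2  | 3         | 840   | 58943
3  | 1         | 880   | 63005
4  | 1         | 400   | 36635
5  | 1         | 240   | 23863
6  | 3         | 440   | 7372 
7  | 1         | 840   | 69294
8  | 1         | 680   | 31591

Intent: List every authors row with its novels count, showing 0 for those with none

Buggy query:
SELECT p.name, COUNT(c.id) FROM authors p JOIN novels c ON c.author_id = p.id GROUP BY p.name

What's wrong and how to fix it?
Bug: An inner join excludes parents with zero children

Fix: Switch to LEFT JOIN to retain unmatched parent rows

Corrected query:
SELECT p.name, COUNT(c.id) FROM authors p LEFT JOIN novels c ON c.author_id = p.id GROUP BY p.name

Result:
name   | COUNT(c.id)
-------+------------
Asimov | 6          
Atwood | 0          
Borges | 2          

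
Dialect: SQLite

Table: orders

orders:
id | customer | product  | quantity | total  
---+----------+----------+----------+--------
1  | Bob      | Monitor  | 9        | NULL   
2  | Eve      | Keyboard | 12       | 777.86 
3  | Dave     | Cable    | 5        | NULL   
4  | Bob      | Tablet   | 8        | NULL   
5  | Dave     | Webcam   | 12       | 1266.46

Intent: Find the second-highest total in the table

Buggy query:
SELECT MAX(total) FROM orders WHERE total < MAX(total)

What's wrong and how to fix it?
Bug: MAX(total) on the right of the comparison is an aggregate-in-WHERE error

Fix: Compute the overall MAX in a subquery, then take MAX of rows below it

Corrected query:
SELECT MAX(total) FROM orders WHERE total < (SELECT MAX(total) FROM orders)

Result:
MAX(total)
----------
777.86    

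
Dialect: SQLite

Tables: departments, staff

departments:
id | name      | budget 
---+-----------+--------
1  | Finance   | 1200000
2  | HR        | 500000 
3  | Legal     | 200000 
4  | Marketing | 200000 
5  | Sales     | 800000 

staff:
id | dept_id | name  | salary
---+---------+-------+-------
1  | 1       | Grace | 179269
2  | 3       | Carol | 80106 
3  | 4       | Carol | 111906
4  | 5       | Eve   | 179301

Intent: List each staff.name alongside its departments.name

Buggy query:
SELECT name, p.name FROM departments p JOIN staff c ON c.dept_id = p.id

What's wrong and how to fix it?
Bug: 'name' exists in both joined tables, so the database can't tell which one is meant

Fix: Qualify the column with its table alias (c.name)

Corrected query:
SELECT c.name, p.name FROM departments p JOIN staff c ON c.dept_id = p.id

Result:
name  | name     
------+----------
Grace | Finance  
Carol | Legal    
Carol | Marketing
Eve   | Sales    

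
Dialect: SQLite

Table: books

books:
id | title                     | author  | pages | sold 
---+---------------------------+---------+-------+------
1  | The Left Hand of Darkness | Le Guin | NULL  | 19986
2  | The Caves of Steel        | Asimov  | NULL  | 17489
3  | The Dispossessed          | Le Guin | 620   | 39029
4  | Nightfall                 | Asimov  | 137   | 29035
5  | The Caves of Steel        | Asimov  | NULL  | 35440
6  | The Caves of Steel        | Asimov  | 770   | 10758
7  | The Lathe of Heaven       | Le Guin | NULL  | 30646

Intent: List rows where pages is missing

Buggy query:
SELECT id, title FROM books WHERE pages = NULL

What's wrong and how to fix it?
Bug: '= NULL' is always unknown in SQL three-valued logic, so no rows match

Fix: Replace '= NULL' with 'IS NULL'

Corrected query:
SELECT id, title FROM books WHERE pages IS NULL

Result:
id | title                    
---+--------------------------
1  | The Left Hand of Darkness
2  | The Caves of Steel       
5  | The Caves of Steel       
7  | The Lathe of Heaven      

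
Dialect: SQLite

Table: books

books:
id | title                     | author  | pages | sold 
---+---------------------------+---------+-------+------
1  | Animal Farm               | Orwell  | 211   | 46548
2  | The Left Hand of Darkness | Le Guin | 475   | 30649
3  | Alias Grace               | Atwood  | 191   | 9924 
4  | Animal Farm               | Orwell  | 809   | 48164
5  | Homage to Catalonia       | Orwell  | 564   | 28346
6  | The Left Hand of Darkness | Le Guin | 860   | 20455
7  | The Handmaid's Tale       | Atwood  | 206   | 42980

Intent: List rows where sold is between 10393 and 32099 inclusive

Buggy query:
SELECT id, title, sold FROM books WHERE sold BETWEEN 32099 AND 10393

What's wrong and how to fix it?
Bug: The bounds are reversed; BETWEEN a AND b requires a <= b to match anything

Fix: Write BETWEEN 10393 AND 32099

Corrected query:
SELECT id, title, sold FROM books WHERE sold BETWEEN 10393 AND 32099

Result:
id | title                     | sold 
---+---------------------------+------
2  | The Left Hand of Darkness | 30649
5  | Homage to Catalonia       | 28346
6  | The Left Hand of Darkness | 20455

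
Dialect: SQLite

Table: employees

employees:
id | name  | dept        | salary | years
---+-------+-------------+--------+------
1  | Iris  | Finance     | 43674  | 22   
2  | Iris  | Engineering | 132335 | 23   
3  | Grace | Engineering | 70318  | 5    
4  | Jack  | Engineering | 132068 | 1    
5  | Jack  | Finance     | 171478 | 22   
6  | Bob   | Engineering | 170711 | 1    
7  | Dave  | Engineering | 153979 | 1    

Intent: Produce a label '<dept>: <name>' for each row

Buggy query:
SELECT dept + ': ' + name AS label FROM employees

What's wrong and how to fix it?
Bug: SQLite uses || for string concatenation; + coerces text to numbers (yielding 0)

Fix: Replace + with || to concatenate text

Corrected query:
SELECT dept || ': ' || name AS label FROM employees

Result:
label             
------------------
Finance: Iris     
Engineering: Iris 
Engineering: Grace
Engineering: Jack 
Finance: Jack     
Engineering: Bob  
Engineering: Dave 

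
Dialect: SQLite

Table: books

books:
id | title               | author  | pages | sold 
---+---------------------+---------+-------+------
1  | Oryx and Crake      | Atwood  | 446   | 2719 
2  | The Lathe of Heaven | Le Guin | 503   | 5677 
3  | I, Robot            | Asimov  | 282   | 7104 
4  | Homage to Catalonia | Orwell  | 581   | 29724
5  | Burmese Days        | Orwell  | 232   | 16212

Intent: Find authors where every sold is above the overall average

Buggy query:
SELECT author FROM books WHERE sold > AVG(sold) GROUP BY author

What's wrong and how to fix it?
Bug: AVG() is an aggregate; it can't sit directly in WHERE

Fix: Compute the overall average in a scalar subquery and compare each group's MIN against it in HAVING

Corrected query:
SELECT author FROM books GROUP BY author HAVING MIN(sold) > (SELECT AVG(sold) FROM books)

Result:
author
------
Orwell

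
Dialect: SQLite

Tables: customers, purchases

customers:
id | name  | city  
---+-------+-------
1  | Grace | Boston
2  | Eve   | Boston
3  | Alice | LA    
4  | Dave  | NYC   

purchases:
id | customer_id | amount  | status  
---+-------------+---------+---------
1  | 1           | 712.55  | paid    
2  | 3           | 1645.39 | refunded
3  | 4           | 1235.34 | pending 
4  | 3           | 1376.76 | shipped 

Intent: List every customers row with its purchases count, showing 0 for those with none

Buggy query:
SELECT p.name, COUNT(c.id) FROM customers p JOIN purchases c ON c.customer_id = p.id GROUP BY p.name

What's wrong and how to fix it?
Bug: INNER JOIN drops customers rows that have no matching purchases rows

Fix: Use LEFT JOIN so parents without children still appear (COUNT(c.id) gives 0)

Corrected query:
SELECT p.name, COUNT(c.id) FROM customers p LEFT JOIN purchases c ON c.customer_id = p.id GROUP BY p.name

Result:
name  | COUNT(c.id)
------+------------
Alice | 2          
Dave  | 1          
Eve   | 0          
Grace | 1          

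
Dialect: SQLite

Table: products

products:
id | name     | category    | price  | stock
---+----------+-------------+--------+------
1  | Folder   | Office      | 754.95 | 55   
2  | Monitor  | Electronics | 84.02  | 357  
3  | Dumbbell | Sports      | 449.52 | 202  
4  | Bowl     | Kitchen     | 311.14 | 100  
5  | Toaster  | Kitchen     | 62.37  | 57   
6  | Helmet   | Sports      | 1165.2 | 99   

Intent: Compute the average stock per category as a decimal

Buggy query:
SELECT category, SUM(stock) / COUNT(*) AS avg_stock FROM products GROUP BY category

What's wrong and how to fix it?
Bug: SUM(stock) and COUNT(*) are both integers; the division truncates the fractional part

Fix: Cast one side to REAL so the division keeps the fractional part

Corrected query:
SELECT category, SUM(stock) * 1.0 / COUNT(*) AS avg_stock FROM products GROUP BY category

Result:
category    | avg_stock
------------+----------
Electronics | 357      
Kitchen     | 78.5     
Office      | 55       
Sports      | 150.5    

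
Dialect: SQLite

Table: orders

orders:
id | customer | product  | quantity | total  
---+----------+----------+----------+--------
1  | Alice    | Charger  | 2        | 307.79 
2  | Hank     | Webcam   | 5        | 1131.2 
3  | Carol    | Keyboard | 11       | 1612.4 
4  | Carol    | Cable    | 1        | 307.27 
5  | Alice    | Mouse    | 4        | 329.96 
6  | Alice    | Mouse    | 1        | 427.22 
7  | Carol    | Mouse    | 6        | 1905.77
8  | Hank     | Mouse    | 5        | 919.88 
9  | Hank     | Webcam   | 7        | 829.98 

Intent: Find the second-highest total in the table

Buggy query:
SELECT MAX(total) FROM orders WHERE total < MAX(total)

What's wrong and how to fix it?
Bug: MAX(total) on the right of the comparison is an aggregate-in-WHERE error

Fix: Put the inner MAX in a scalar subquery

Corrected query:
SELECT MAX(total) FROM orders WHERE total < (SELECT MAX(total) FROM orders)

Result:
MAX(total)
----------
1612.4    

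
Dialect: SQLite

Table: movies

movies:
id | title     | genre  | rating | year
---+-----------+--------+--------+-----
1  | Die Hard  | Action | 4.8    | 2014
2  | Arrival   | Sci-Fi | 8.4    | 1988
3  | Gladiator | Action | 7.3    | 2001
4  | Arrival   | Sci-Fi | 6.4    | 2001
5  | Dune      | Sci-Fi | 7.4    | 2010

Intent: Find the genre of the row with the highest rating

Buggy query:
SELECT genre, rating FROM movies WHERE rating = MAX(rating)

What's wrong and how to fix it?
Bug: MAX(rating) is an aggregate and cannot be used directly in WHERE

Fix: Use a subquery: WHERE rating = (SELECT MAX(rating) FROM movies)

Corrected query:
SELECT genre, rating FROM movies WHERE rating = (SELECT MAX(rating) FROM movies)

Result:
genre  | rating
-------+-------
Sci-Fi | 8.4   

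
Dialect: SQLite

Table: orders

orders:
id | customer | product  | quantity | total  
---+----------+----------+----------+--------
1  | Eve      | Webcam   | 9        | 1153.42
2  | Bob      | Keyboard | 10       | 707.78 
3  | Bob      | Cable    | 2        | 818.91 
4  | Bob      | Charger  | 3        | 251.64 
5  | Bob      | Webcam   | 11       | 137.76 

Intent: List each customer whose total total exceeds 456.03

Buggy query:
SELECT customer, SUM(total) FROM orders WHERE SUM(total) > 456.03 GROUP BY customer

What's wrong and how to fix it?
Bug: WHERE runs before GROUP BY, so aggregates aren't available there

Fix: Use HAVING (which filters groups after aggregation) instead of WHERE

Corrected query:
SELECT customer, SUM(total) FROM orders GROUP BY customer HAVING SUM(total) > 456.03

Result:
customer | SUM(total)
---------+-----------
Bob      | 1916.09   
Eve      | 1153.42   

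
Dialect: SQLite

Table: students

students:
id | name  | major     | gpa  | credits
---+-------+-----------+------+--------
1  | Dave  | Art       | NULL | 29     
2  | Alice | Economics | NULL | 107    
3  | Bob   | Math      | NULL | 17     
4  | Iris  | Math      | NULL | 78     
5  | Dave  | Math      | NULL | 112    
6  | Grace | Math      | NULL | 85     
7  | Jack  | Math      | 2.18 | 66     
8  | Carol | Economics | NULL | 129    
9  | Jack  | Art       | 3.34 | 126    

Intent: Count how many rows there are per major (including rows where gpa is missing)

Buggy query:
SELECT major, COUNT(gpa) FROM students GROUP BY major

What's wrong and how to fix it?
Bug: COUNT(column) counts non-NULL values only; rows with NULL gpa aren't counted

Fix: Replace COUNT(gpa) with COUNT(*)

Corrected query:
SELECT major, COUNT(*) FROM students GROUP BY major

Result:
major     | COUNT(*)
----------+---------
Art       | 2       
Economics | 2       
Math      | 5       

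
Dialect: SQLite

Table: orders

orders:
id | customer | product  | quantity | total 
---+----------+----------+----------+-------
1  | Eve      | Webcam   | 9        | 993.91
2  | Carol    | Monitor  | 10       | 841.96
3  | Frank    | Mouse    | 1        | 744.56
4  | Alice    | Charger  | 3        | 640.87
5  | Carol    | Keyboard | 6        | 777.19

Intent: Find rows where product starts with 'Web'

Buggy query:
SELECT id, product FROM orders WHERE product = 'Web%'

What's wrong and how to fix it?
Bug: Wildcards only work with LIKE; '=' treats '%' as a literal character

Fix: Use LIKE for wildcard pattern matching

Corrected query:
SELECT id, product FROM orders WHERE product LIKE 'Web%'

Result:
id | product
---+--------
1  | Webcam 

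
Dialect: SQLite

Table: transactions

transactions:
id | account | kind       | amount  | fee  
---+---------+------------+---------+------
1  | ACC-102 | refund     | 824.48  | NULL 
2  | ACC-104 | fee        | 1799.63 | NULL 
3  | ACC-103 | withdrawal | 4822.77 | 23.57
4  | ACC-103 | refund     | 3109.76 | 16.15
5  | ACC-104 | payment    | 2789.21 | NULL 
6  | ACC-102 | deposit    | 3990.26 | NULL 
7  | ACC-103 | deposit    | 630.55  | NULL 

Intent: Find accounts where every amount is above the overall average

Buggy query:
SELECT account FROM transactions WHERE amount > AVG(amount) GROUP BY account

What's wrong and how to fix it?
Bug: WHERE evaluates per row before aggregation, so AVG() is unavailable

Fix: Compute the overall average in a scalar subquery and compare each group's MIN against it in HAVING

Corrected query:
SELECT account FROM transactions GROUP BY account HAVING MIN(amount) > (SELECT AVG(amount) FROM transactions)

Result:
(no rows)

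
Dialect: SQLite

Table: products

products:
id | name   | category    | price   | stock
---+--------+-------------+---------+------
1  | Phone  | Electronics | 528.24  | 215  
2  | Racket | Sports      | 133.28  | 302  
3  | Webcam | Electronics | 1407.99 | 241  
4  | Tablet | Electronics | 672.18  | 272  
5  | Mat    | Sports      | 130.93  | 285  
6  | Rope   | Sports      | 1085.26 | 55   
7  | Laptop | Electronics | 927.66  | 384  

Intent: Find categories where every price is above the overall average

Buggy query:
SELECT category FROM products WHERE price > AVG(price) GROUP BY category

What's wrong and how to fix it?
Bug: WHERE evaluates per row before aggregation, so AVG() is unavailable

Fix: Compute the overall average in a scalar subquery and compare each group's MIN against it in HAVING

Corrected query:
SELECT category FROM products GROUP BY category HAVING MIN(price) > (SELECT AVG(price) FROM products)

Result:
(no rows)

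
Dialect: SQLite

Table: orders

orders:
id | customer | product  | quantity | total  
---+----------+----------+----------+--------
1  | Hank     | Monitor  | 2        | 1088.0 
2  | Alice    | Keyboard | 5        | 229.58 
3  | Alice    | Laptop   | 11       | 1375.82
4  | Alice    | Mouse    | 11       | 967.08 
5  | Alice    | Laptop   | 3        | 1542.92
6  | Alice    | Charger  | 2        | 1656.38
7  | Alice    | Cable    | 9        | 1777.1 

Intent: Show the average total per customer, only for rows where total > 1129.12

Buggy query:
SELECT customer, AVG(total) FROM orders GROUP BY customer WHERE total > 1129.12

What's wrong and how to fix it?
Bug: WHERE cannot follow GROUP BY

Fix: Place WHERE between FROM and GROUP BY

Corrected query:
SELECT customer, AVG(total) FROM orders WHERE total > 1129.12 GROUP BY customer

Result:
customer | AVG(total)
---------+-----------
Alice    | 1588.055  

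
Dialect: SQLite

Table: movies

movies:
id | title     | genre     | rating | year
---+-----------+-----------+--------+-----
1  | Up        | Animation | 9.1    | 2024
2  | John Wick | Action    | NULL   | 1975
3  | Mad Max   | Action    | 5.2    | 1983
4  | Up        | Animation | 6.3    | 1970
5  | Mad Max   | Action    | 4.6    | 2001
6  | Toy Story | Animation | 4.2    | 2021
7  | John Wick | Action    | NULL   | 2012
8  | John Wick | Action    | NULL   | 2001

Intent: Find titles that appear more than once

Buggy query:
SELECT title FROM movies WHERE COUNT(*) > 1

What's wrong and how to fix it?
Bug: WHERE can't reference COUNT(*); aggregates are computed after WHERE

Fix: Group first, then use HAVING for the count condition

Corrected query:
SELECT title FROM movies GROUP BY title HAVING COUNT(*) > 1

Result:
title    
---------
John Wick
Mad Max  
Up       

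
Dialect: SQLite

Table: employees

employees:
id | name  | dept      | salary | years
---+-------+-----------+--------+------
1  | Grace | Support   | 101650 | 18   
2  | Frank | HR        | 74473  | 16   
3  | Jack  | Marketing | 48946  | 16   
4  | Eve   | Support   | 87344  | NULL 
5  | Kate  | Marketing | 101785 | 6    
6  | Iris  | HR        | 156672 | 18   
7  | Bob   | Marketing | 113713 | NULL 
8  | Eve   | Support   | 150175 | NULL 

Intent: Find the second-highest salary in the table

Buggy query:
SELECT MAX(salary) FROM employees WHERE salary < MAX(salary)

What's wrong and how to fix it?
Bug: The inner MAX is an aggregate inside WHERE, which is not allowed

Fix: Compute the overall MAX in a subquery, then take MAX of rows below it

Corrected query:
SELECT MAX(salary) FROM employees WHERE salary < (SELECT MAX(salary) FROM employees)

Result:
MAX(salary)
-----------
150175     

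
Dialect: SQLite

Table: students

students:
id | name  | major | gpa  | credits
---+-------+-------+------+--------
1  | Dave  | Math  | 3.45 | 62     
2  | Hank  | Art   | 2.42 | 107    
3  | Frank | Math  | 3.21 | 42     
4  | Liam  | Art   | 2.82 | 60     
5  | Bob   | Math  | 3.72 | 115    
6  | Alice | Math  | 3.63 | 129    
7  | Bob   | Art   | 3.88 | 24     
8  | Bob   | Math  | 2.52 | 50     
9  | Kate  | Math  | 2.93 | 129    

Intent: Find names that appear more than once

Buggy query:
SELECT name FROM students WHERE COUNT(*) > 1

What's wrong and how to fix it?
Bug: WHERE can't reference COUNT(*); aggregates are computed after WHERE

Fix: Group first, then use HAVING for the count condition

Corrected query:
SELECT name FROM students GROUP BY name HAVING COUNT(*) > 1

Result:
name
----
Bob 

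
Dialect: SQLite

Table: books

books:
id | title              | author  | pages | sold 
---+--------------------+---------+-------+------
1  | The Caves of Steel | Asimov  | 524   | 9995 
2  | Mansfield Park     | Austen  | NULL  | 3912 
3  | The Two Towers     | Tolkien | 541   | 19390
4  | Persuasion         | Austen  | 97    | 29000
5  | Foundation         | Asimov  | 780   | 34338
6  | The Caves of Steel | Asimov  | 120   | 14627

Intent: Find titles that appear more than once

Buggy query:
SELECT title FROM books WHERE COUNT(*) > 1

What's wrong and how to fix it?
Bug: COUNT(*) is an aggregate and cannot be used in WHERE

Fix: Group first, then use HAVING for the count condition

Corrected query:
SELECT title FROM books GROUP BY title HAVING COUNT(*) > 1

Result:
title             
------------------
The Caves of Steel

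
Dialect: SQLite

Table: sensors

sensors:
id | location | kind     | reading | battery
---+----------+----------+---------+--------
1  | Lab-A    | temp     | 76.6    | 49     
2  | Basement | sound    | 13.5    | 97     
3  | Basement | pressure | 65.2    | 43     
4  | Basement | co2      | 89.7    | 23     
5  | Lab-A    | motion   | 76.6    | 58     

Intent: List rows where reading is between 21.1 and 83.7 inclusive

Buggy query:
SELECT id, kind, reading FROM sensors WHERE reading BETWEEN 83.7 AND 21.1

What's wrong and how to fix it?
Bug: The bounds are reversed; BETWEEN a AND b requires a <= b to match anything

Fix: Write BETWEEN 21.1 AND 83.7

Corrected query:
SELECT id, kind, reading FROM sensors WHERE reading BETWEEN 21.1 AND 83.7

Result:
id | kind     | reading
---+----------+--------
1  | temp     | 76.6   
3  | pressure | 65.2   
5  | motion   | 76.6   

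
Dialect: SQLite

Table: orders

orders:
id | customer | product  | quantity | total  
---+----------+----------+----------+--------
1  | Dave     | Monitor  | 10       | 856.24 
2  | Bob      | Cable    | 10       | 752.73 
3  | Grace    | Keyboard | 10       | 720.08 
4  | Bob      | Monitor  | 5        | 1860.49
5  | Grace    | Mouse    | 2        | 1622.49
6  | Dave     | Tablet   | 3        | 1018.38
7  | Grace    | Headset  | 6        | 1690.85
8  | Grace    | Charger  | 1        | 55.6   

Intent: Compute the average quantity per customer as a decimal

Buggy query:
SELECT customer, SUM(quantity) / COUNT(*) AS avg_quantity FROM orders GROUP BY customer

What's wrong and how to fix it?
Bug: Both operands are integers, so '/' performs integer division and truncates

Fix: Multiply by 1.0 (or CAST to REAL) to force floating-point division

Corrected query:
SELECT customer, SUM(quantity) * 1.0 / COUNT(*) AS avg_quantity FROM orders GROUP BY customer

Result:
customer | avg_quantity
---------+-------------
Bob      | 7.5         
Dave     | 6.5         
Grace    | 4.75        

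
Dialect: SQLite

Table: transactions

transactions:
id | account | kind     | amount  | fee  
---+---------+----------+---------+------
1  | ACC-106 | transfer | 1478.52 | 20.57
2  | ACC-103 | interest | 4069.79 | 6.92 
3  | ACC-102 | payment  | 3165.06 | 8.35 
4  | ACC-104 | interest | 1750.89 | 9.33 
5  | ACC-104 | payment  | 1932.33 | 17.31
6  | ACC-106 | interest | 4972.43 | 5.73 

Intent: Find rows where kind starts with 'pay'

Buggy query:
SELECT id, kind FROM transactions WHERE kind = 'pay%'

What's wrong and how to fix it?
Bug: Wildcards only work with LIKE; '=' treats '%' as a literal character

Fix: Use LIKE for wildcard pattern matching

Corrected query:
SELECT id, kind FROM transactions WHERE kind LIKE 'pay%'

Result:
id | kind   
---+--------
3  | payment
5  | payment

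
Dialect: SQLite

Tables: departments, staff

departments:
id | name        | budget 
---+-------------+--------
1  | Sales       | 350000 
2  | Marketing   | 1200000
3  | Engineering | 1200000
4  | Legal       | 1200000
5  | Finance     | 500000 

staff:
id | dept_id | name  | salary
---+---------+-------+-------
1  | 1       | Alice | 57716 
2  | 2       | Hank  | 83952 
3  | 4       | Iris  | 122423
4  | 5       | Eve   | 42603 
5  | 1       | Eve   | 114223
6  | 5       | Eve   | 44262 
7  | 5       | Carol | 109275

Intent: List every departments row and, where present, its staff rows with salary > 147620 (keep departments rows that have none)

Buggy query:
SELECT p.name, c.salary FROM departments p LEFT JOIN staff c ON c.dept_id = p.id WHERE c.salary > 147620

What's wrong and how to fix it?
Bug: Filtering c.salary in WHERE discards the NULL rows produced by LEFT JOIN, turning it into an inner join

Fix: Move the right-table condition into the ON clause so unmatched parents are kept

Corrected query:
SELECT p.name, c.salary FROM departments p LEFT JOIN staff c ON c.dept_id = p.id AND c.salary > 147620

Result:
name        | salary
------------+-------
Sales       | NULL  
Marketing   | NULL  
Engineering | NULL  
Legal       | NULL  
Finance     | NULL  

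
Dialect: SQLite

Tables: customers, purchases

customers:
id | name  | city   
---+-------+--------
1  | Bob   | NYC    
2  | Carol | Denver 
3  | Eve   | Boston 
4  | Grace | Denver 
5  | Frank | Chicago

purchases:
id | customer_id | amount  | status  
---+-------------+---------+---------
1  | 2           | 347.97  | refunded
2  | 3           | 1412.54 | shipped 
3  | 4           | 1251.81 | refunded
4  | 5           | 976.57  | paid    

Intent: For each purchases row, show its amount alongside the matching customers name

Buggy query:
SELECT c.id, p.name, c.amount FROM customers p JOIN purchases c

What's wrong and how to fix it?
Bug: Missing join condition: each purchases row is matched to all customers rows instead of just its own

Fix: Add ON c.customer_id = p.id to the JOIN

Corrected query:
SELECT c.id, p.name, c.amount FROM customers p JOIN purchases c ON c.customer_id = p.id

Result:
id | name  | amount 
---+-------+--------
1  | Carol | 347.97 
2  | Eve   | 1412.54
3  | Grace | 1251.81
4  | Frank | 976.57 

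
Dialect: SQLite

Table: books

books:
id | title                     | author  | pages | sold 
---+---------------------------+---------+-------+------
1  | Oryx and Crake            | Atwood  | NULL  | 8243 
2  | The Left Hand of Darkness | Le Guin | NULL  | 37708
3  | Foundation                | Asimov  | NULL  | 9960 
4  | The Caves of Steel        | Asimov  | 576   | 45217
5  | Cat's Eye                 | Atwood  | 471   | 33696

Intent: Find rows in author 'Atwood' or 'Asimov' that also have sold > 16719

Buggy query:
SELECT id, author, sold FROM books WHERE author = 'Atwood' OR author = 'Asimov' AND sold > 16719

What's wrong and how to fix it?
Bug: Without parentheses, AND is evaluated before OR, so the sold filter only applies to the 'Asimov' branch

Fix: Add parentheses around the OR so the AND applies to both alternatives

Corrected query:
SELECT id, author, sold FROM books WHERE (author = 'Atwood' OR author = 'Asimov') AND sold > 16719

Result:
id | author | sold 
---+--------+------
4  | Asimov | 45217
5  | Atwood | 33696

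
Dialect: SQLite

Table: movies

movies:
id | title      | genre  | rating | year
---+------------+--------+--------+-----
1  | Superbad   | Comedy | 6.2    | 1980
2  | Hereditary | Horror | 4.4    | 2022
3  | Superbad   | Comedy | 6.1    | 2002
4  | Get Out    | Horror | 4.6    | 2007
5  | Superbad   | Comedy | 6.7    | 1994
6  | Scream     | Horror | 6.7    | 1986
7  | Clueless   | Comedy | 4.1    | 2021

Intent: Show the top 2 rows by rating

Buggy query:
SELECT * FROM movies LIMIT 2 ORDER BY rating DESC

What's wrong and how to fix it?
Bug: ORDER BY cannot follow LIMIT; LIMIT is the final clause

Fix: Sort with ORDER BY, then apply LIMIT

Corrected query:
SELECT * FROM movies ORDER BY rating DESC LIMIT 2

Result:
id | title    | genre  | rating | year
---+----------+--------+--------+-----
5  | Superbad | Comedy | 6.7    | 1994
6  | Scream   | Horror | 6.7    | 1986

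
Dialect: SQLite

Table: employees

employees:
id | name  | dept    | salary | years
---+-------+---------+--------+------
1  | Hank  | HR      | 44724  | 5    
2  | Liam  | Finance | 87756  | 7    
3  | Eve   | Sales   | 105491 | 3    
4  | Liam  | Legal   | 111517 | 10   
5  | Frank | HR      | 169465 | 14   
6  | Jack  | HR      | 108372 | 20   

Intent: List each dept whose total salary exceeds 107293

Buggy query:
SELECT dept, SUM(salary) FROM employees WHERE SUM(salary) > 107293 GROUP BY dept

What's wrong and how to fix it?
Bug: SUM(salary) is an aggregate, but WHERE filters rows before aggregation

Fix: Move the aggregate condition to a HAVING clause

Corrected query:
SELECT dept, SUM(salary) FROM employees GROUP BY dept HAVING SUM(salary) > 107293

Result:
dept  | SUM(salary)
------+------------
HR    | 322561     
Legal | 111517     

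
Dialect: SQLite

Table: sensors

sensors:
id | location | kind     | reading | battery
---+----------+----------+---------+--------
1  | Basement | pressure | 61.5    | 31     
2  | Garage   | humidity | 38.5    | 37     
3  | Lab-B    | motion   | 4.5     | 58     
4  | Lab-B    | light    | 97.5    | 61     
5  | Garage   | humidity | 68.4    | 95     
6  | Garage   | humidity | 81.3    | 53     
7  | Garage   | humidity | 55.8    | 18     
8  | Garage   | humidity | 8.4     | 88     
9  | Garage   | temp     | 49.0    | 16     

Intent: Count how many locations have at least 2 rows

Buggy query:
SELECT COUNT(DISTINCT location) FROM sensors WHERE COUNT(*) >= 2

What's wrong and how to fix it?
Bug: WHERE filters individual rows, not groups, so a group-level COUNT is invalid there

Fix: Use a subquery that GROUPs and filters with HAVING, then count its rows

Corrected query:
SELECT COUNT(*) FROM (SELECT location FROM sensors GROUP BY location HAVING COUNT(*) >= 2)

Result:
COUNT(*)
--------
2       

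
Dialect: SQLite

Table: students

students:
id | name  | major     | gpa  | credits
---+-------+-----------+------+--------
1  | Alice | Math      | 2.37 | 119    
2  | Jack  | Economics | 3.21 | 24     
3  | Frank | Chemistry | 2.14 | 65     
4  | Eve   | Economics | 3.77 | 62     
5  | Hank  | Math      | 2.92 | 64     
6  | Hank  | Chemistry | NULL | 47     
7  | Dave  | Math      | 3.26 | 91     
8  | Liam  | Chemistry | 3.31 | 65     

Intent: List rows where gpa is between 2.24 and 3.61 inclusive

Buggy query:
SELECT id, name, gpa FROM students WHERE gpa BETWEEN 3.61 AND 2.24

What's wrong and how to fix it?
Bug: The bounds are reversed; BETWEEN a AND b requires a <= b to match anything

Fix: Swap the bounds so the smaller value comes first

Corrected query:
SELECT id, name, gpa FROM students WHERE gpa BETWEEN 2.24 AND 3.61

Result:
id | name  | gpa 
---+-------+-----
1  | Alice | 2.37
2  | Jack  | 3.21
5  | Hank  | 2.92
7  | Dave  | 3.26
8  | Liam  | 3.31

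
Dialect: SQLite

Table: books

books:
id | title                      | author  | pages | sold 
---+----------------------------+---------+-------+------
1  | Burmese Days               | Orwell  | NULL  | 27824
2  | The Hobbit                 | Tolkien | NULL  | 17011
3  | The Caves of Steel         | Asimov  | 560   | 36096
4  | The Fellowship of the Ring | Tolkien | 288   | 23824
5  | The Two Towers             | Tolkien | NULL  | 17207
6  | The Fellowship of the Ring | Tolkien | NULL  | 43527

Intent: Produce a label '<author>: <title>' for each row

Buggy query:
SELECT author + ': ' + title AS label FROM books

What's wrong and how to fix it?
Bug: '+' is numeric addition; on text columns SQLite converts them to 0 instead of concatenating

Fix: Replace + with || to concatenate text

Corrected query:
SELECT author || ': ' || title AS label FROM books

Result:
label                              
-----------------------------------
Orwell: Burmese Days               
Tolkien: The Hobbit                
Asimov: The Caves of Steel         
Tolkien: The Fellowship of the Ring
Tolkien: The Two Towers            
Tolkien: The Fellowship of the Ring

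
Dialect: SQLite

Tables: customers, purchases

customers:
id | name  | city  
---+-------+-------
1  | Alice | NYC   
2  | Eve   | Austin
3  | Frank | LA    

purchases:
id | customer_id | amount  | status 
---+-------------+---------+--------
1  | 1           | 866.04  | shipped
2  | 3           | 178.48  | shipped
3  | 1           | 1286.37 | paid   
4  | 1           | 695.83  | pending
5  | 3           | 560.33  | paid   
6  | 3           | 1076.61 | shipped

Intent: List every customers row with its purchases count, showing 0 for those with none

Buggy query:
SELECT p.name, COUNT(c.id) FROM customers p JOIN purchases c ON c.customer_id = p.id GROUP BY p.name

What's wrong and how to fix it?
Bug: An inner join excludes parents with zero children

Fix: Switch to LEFT JOIN to retain unmatched parent rows

Corrected query:
SELECT p.name, COUNT(c.id) FROM customers p LEFT JOIN purchases c ON c.customer_id = p.id GROUP BY p.name

Result:
name  | COUNT(c.id)
------+------------
Alice | 3          
Eve   | 0          
Frank | 3          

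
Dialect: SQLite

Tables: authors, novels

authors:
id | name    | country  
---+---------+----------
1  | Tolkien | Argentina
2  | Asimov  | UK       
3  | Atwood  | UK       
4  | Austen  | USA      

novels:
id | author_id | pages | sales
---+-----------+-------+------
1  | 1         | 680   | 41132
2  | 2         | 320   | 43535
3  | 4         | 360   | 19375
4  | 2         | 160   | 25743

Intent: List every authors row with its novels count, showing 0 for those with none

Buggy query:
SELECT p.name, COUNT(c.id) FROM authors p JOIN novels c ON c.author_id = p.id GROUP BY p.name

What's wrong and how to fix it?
Bug: INNER JOIN drops authors rows that have no matching novels rows

Fix: Use LEFT JOIN so parents without children still appear (COUNT(c.id) gives 0)

Corrected query:
SELECT p.name, COUNT(c.id) FROM authors p LEFT JOIN novels c ON c.author_id = p.id GROUP BY p.name

Result:
name    | COUNT(c.id)
--------+------------
Asimov  | 2          
Atwood  | 0          
Austen  | 1          
Tolkien | 1          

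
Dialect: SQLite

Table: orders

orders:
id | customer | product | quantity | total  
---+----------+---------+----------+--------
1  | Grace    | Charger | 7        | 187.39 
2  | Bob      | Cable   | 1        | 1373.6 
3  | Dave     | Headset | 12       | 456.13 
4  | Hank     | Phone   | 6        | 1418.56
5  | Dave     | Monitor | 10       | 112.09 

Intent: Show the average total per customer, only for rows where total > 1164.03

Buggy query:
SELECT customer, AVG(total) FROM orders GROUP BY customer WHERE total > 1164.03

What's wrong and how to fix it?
Bug: WHERE cannot follow GROUP BY

Fix: Place WHERE between FROM and GROUP BY

Corrected query:
SELECT customer, AVG(total) FROM orders WHERE total > 1164.03 GROUP BY customer

Result:
customer | AVG(total)
---------+-----------
Bob      | 1373.6    
Hank     | 1418.56   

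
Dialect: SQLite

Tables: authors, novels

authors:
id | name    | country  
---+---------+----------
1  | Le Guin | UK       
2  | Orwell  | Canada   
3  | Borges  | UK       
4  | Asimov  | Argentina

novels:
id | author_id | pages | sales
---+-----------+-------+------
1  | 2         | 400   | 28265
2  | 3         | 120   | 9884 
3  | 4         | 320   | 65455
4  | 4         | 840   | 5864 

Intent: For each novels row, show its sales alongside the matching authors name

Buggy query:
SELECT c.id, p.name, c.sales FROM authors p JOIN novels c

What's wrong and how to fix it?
Bug: JOIN with no ON clause produces a cartesian product; every novels row pairs with every authors row

Fix: Add ON c.author_id = p.id to the JOIN

Corrected query:
SELECT c.id, p.name, c.sales FROM authors p JOIN novels c ON c.author_id = p.id

Result:
id | name   | sales
---+--------+------
1  | Orwell | 28265
2  | Borges | 9884 
3  | Asimov | 65455
4  | Asimov | 5864 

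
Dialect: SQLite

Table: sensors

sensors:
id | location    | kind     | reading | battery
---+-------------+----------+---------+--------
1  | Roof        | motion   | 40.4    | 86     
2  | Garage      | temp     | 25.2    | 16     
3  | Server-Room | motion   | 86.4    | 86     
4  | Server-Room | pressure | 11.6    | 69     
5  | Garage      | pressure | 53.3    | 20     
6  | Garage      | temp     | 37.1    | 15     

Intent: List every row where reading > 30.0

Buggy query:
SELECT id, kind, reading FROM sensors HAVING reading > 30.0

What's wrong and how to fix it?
Bug: This is a non-aggregate query (no GROUP BY, no aggregates), so in SQLite the HAVING clause is invalid here; a row-level condition belongs in WHERE

Fix: Use WHERE for row-level filtering

Corrected query:
SELECT id, kind, reading FROM sensors WHERE reading > 30.0

Result:
id | kind     | reading
---+----------+--------
1  | motion   | 40.4   
3  | motion   | 86.4   
5  | pressure | 53.3   
6  | temp     | 37.1   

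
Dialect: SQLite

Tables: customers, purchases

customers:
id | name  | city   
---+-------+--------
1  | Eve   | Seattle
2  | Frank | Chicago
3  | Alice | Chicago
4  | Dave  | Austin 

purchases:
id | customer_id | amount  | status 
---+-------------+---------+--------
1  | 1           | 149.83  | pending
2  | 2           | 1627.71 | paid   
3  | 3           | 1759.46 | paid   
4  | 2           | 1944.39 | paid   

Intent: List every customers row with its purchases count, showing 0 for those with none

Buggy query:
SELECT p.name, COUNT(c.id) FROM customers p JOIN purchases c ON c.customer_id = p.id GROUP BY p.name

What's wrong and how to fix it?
Bug: An inner join excludes parents with zero children

Fix: Switch to LEFT JOIN to retain unmatched parent rows

Corrected query:
SELECT p.name, COUNT(c.id) FROM customers p LEFT JOIN purchases c ON c.customer_id = p.id GROUP BY p.name

Result:
name  | COUNT(c.id)
------+------------
Alice | 1          
Dave  | 0          
Eve   | 1          
Frank | 2          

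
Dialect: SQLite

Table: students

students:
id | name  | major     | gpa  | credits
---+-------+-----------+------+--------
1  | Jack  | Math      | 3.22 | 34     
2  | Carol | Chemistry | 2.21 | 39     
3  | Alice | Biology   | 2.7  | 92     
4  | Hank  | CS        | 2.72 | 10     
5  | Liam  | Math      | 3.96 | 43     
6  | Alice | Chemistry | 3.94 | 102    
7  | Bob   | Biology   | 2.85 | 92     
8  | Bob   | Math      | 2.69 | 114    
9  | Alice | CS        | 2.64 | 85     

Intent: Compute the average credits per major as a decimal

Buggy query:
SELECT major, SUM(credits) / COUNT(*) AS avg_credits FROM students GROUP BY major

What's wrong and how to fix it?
Bug: Both operands are integers, so '/' performs integer division and truncates

Fix: Cast one side to REAL so the division keeps the fractional part

Corrected query:
SELECT major, SUM(credits) * 1.0 / COUNT(*) AS avg_credits FROM students GROUP BY major

Result:
major     | avg_credits
----------+------------
Biology   | 92         
CS        | 47.5       
Chemistry | 70.5       
Math      | 63.666667  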